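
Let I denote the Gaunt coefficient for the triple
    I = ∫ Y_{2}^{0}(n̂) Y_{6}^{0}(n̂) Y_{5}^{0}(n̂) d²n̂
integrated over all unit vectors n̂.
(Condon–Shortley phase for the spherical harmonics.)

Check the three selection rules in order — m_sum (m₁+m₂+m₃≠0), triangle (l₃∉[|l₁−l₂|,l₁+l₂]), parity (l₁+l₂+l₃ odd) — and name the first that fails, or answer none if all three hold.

m₁+m₂+m₃ = 0 + 0 + 0 = 0  ✓
triangle: |2−6|=4 ≤ l₃=5 ≤ 2+6=8  ✓
parity: l₁+l₂+l₃ = 13 is odd  ✗

parity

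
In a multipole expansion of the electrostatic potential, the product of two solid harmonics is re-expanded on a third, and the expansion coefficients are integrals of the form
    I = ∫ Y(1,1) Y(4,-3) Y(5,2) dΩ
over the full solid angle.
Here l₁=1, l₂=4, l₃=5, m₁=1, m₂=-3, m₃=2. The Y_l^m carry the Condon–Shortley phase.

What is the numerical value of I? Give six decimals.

m-sum 0 ✓  L=10 even ✓  3≤5≤5 ✓
Π(2lᵢ+1) = 3×9×11 = 297
triangle coeff Δ(1,4,5) = 1/495
Σ_t [0,0]: t=0:+1/576 = 1/576
(3j)²=5/99 [(1 4 5; 0 0 0)], sign=-1
Σ_t [0,0]: t=0:+1/10080 = 1/10080
(3j)²=1/165 [(1 4 5; 1 -3 2)], sign=-1
⇒ 4πI² = 1/11
I = (+1)√(1/11/(4π)) = 0.08505478

0.085055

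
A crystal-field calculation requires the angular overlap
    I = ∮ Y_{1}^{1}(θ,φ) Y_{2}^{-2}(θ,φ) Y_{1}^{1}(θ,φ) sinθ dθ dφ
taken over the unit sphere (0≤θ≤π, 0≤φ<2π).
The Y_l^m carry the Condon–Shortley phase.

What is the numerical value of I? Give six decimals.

0.309019

m-sum 0 ✓  L=4 even ✓  1≤1≤3 ✓
Π(2lᵢ+1) = 3×5×3 = 45
triangle coeff Δ(1,2,1) = 1/30
Σ_t [1,1]: t=1:−1/1 = -1/1
(3j)²=2/15 [(1 2 1; 0 0 0)], sign=+1
Σ_t [0,0]: t=0:+1/4 = 1/4
(3j)²=1/5 [(1 2 1; 1 -2 1)], sign=+1
⇒ 4πI² = 6/5
I = (+1)√(6/5/(4π)) = 0.30901936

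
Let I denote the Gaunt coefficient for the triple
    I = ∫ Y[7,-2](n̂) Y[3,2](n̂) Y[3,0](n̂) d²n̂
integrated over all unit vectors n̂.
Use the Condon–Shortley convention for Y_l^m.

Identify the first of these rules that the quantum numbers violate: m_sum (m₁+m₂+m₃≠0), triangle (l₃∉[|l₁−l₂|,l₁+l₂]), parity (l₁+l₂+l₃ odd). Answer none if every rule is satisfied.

azimuthal sum: -2 + 2 + 0 = 0  ✓
4 ≤ 3 ≤ 10 (triangle on l)  ✗
L = 7 + 3 + 3 = 13 (odd)

triangle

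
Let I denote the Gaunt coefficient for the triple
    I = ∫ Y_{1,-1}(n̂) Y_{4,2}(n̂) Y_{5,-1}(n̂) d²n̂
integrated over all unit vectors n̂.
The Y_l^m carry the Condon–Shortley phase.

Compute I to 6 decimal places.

Rules hold: Σm=0, L=10 even, 3≤5≤5.
N = 3·9·11 = 297
Δ = 0!·2!·8!/11! = 1/495
Racah Σ t=0..0: t=0:+1/576 = 1/576
⇒ 3j(1 4 5; 0 0 0)² = 5/99, sgn -1
Racah Σ t=0..0: t=0:+1/2880 = 1/2880
⇒ 3j(1 4 5; -1 2 -1)² = 2/165, sgn +1
4πI² = N·(3j₀)²·(3jₘ)² = 2/11
I = -1·√(0.181818/4π) = -0.12028562

-0.120286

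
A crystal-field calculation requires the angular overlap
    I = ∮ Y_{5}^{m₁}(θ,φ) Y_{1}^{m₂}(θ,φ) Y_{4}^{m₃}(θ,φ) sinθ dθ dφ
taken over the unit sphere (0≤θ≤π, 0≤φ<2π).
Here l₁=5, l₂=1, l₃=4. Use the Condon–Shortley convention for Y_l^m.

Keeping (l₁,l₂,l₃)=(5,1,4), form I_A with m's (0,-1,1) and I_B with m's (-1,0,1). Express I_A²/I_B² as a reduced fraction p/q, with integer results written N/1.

l's match ⇒ only the (l;m) 3-j factors differ between A and B.
A: triangle coeff Δ(5,1,4) = 1/495; Σ_t [0,0]: t=0:+1/1440 = 1/1440; (3j)²=2/99 [(5 1 4; 0 -1 1)], sign=-1
B: triangle coeff Δ(5,1,4) = 1/495; Σ_t [1,1]: t=1:−1/720 = -1/720; (3j)²=8/165 [(5 1 4; -1 0 1)], sign=+1
I_A²/I_B² = (2/99)/(8/165) = 5/12

5/12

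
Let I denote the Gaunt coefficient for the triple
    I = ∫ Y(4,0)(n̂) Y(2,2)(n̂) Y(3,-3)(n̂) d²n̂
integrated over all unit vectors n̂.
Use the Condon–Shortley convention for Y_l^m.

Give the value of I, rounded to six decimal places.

0.000000

Σmᵢ = -1 ≠ 0, so the φ-integral vanishes; I = 0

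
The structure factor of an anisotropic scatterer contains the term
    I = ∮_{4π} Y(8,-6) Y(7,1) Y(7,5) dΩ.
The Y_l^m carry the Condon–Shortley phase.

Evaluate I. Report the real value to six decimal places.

-0.034738

Rules hold: Σm=0, L=22 even, 1≤7≤15.
N = 17·15·15 = 3825
Δ = 8!·8!·6!/23! = 1/22086194130
Racah Σ t=1..7: t=1:−1/18289152000 t=2:+1/248832000 t=3:−1/24883200 t=4:+1/11943936 t=5:−1/24883200 t=6:+1/248832000 t=7:−1/18289152000 = 11/975421440
⇒ 3j(8 7 7; 0 0 0)² = 1750/289731, sgn -1
Racah Σ t=6..8: t=6:+1/2786918400 t=7:−1/3048192000 t=8:+1/41803776000 = 1/18289152000
⇒ 3j(8 7 7; -6 1 5)² = 512/780045, sgn +1
4πI² = N·(3j₀)²·(3jₘ)² = 640000/42204149
I = -1·√(0.0151644/4π) = -0.03473821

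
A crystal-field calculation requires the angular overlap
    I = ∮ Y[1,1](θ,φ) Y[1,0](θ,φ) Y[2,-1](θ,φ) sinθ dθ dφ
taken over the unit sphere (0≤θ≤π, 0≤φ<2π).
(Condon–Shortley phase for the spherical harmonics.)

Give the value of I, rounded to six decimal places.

-0.218510

Rules hold: Σm=0, L=4 even, 0≤2≤2.
N = 3·3·5 = 45
Δ = 0!·2!·2!/5! = 1/30
Racah Σ t=0..0: t=0:+1/1 = 1/1
⇒ 3j(1 1 2; 0 0 0)² = 2/15, sgn +1
Racah Σ t=0..0: t=0:+1/2 = 1/2
⇒ 3j(1 1 2; 1 0 -1)² = 1/10, sgn -1
4πI² = N·(3j₀)²·(3jₘ)² = 3/5
I = -1·√(0.6/4π) = -0.21850969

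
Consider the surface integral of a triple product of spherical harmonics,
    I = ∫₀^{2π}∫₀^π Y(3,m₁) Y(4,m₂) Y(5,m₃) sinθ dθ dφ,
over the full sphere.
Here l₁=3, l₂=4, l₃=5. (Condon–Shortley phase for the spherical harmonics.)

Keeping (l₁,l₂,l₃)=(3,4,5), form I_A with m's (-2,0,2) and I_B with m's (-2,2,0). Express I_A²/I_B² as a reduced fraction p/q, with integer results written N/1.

7/48

l's match ⇒ only the (l;m) 3-j factors differ between A and B.
A: triangle coeff Δ(3,4,5) = 1/180180; Σ_t [1,2]: t=1:−1/864 t=2:+1/576 = 1/1728; (3j)²=5/1287 [(3 4 5; -2 0 2)], sign=-1
B: triangle coeff Δ(3,4,5) = 1/180180; Σ_t [1,2]: t=1:−1/2880 t=2:+1/576 = 1/720; (3j)²=80/3003 [(3 4 5; -2 2 0)], sign=-1
I_A²/I_B² = (5/1287)/(80/3003) = 7/48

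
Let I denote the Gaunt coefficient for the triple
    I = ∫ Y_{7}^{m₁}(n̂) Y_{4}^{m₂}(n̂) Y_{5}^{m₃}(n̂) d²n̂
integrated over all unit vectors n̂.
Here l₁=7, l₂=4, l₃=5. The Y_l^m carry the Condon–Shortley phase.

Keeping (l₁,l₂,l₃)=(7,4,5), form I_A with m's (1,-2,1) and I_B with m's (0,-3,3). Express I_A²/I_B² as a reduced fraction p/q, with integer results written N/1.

2523/5054

Shared (l₁,l₂,l₃)=(7,4,5): N and (l;000)² cancel in I_A²/I_B².
A: Δ = 6!·8!·2!/17! = 1/6126120; Racah Σ t=0..2: t=0:+1/2073600 t=1:−1/86400 t=2:+1/55296 = 29/4147200; ⇒ 3j(7 4 5; 1 -2 1)² = 841/145860, sgn +1
B: Δ = 6!·8!·2!/17! = 1/6126120; Racah Σ t=0..1: t=0:+1/3628800 t=1:−1/345600 = -19/7257600; ⇒ 3j(7 4 5; 0 -3 3)² = 2527/218790, sgn -1
I_A²/I_B² = (841/145860)/(2527/218790) = 2523/5054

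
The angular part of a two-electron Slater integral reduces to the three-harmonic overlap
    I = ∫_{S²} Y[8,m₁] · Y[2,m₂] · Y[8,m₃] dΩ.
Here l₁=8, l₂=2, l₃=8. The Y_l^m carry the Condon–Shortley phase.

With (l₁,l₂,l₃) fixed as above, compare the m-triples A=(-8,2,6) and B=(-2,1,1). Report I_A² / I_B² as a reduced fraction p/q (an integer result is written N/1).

16/21

l's match ⇒ only the (l;m) 3-j factors differ between A and B.
A: triangle coeff Δ(8,2,8) = 1/348840; Σ_t [2,2]: t=2:+1/348713164800 = 1/348713164800; (3j)²=2/969 [(8 2 8; -8 2 6)], sign=+1
B: triangle coeff Δ(8,2,8) = 1/348840; Σ_t [1,2]: t=1:−1/87091200 t=2:+1/58060800 = 1/174182400; (3j)²=7/2584 [(8 2 8; -2 1 1)], sign=-1
I_A²/I_B² = (2/969)/(7/2584) = 16/21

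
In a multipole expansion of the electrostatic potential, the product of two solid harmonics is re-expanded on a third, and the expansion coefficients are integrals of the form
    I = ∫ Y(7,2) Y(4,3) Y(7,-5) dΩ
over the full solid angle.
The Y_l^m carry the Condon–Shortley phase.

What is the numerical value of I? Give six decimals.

0.160152

m-sum 0 ✓  L=18 even ✓  3≤7≤11 ✓
Π(2lᵢ+1) = 15×9×15 = 2025
triangle coeff Δ(7,4,7) = 1/58198140
Σ_t [0,4]: t=0:+1/17418240 t=1:−1/622080 t=2:+1/230400 t=3:−1/622080 t=4:+1/17418240 = 1/806400
(3j)²=2268/230945 [(7 4 7; 0 0 0)], sign=-1
Σ_t [3,4]: t=3:−1/11612160 t=4:+1/52254720 = -1/14929920
(3j)²=1225/75582 [(7 4 7; 2 3 -5)], sign=-1
⇒ 4πI² = 62511750/193947611
I = (+1)√(62511750/193947611/(4π)) = 0.16015248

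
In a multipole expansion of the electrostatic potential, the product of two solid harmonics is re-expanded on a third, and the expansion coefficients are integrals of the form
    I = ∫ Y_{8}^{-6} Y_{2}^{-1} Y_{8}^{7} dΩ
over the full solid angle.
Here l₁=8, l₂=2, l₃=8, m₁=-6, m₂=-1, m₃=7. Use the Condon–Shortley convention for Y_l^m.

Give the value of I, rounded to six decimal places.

m-sum 0 ✓  L=18 even ✓  6≤8≤10 ✓
Π(2lᵢ+1) = 17×5×17 = 1445
triangle coeff Δ(8,2,8) = 1/348840
Σ_t [0,2]: t=0:+1/116121600 t=1:−1/25401600 t=2:+1/116121600 = -1/45158400
(3j)²=24/1615 [(8 2 8; 0 0 0)], sign=-1
Σ_t [0,1]: t=0:+1/174356582400 t=1:−1/12454041600 = -1/13412044800
(3j)²=169/7752 [(8 2 8; -6 -1 7)], sign=+1
⇒ 4πI² = 169/361
I = (-1)√(169/361/(4π)) = -0.19301223

-0.193012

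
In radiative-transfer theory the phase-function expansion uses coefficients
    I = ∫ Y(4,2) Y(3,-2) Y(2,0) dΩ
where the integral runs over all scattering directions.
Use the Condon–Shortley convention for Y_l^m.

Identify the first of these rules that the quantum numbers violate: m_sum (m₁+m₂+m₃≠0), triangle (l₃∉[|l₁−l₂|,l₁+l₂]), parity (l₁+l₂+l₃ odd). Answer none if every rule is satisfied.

m₁+m₂+m₃ = 2 − 2 + 0 = 0  ✓
triangle: |4−3|=1 ≤ l₃=2 ≤ 4+3=7  ✓
parity: l₁+l₂+l₃ = 9 is odd  ✗

parity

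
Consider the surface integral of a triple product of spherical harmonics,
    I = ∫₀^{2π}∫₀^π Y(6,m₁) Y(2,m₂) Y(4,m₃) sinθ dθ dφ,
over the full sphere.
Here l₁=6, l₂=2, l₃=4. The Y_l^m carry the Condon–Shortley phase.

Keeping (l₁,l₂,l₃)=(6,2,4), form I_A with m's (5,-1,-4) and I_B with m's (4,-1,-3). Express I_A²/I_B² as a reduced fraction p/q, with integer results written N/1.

11/16

l's match ⇒ only the (l;m) 3-j factors differ between A and B.
A: triangle coeff Δ(6,2,4) = 1/6435; Σ_t [1,1]: t=1:−1/241920 = -1/241920; (3j)²=1/39 [(6 2 4; 5 -1 -4)], sign=-1
B: triangle coeff Δ(6,2,4) = 1/6435; Σ_t [1,1]: t=1:−1/30240 = -1/30240; (3j)²=16/429 [(6 2 4; 4 -1 -3)], sign=+1
I_A²/I_B² = (1/39)/(16/429) = 11/16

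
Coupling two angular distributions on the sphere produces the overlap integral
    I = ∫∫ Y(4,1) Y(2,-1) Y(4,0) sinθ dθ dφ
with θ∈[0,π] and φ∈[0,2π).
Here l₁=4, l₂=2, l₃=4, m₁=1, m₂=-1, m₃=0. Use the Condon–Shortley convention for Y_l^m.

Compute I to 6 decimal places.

m-sum 0 ✓  L=10 even ✓  2≤4≤6 ✓
Π(2lᵢ+1) = 9×5×9 = 405
triangle coeff Δ(4,2,4) = 1/13860
Σ_t [0,2]: t=0:+1/192 t=1:−1/36 t=2:+1/192 = -5/288
(3j)²=20/693 [(4 2 4; 0 0 0)], sign=-1
Σ_t [0,1]: t=0:+1/72 t=1:−1/96 = 1/288
(3j)²=1/462 [(4 2 4; 1 -1 0)], sign=+1
⇒ 4πI² = 150/5929
I = (-1)√(150/5929/(4π)) = -0.04486937

-0.044869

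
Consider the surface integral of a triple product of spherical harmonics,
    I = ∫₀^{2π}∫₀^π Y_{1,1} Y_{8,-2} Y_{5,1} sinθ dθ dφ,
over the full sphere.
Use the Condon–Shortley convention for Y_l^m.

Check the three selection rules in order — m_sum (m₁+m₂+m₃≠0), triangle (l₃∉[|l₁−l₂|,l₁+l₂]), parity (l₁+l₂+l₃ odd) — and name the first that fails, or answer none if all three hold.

triangle

m₁+m₂+m₃ = 1 − 2 + 1 = 0  ✓
triangle: |1−8|=7 ≤ l₃=5 ≤ 1+8=9  ✗
parity: l₁+l₂+l₃ = 14 is even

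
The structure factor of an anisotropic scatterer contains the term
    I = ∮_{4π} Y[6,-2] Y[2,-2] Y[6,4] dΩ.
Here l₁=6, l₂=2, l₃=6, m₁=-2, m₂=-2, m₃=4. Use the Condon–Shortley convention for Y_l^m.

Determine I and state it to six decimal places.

Rules hold: Σm=0, L=14 even, 4≤6≤8.
N = 13·5·13 = 845
Δ = 2!·10!·2!/15! = 1/90090
Racah Σ t=0..2: t=0:+1/69120 t=1:−1/14400 t=2:+1/69120 = -7/172800
⇒ 3j(6 2 6; 0 0 0)² = 14/715, sgn -1
Racah Σ t=0..0: t=0:+1/322560 = 1/322560
⇒ 3j(6 2 6; -2 -2 4)² = 18/1001, sgn +1
4πI² = N·(3j₀)²·(3jₘ)² = 36/121
I = -1·√(0.297521/4π) = -0.15386989

-0.153870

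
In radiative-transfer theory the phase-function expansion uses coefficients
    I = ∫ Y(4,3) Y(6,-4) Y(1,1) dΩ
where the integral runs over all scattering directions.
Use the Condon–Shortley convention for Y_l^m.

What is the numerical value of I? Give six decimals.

triangle: need 2≤l₃≤10, have 1; I=0

0.000000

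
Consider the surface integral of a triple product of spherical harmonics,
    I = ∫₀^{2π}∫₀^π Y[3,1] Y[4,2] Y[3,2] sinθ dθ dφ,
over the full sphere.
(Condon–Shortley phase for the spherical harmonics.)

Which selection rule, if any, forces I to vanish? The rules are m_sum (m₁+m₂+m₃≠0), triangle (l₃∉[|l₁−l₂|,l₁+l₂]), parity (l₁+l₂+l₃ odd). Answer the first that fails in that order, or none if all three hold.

m_sum

azimuthal sum: 1 + 2 + 2 = 5  ✗
1 ≤ 3 ≤ 7 (triangle on l)
L = 3 + 4 + 3 = 10 (even)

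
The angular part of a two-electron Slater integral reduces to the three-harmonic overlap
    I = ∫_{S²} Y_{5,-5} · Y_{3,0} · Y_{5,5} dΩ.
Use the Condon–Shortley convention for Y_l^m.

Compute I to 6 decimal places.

l₁+l₂+l₃=13 is odd: 3j(l;000)=0 ⇒ I=0

0.000000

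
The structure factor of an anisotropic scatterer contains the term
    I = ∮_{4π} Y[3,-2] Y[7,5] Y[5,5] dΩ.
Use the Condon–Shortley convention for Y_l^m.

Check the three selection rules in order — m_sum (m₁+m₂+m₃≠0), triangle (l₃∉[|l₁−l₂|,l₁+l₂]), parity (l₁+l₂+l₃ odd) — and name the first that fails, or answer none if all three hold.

m_sum

m₁+m₂+m₃ = -2 + 5 + 5 = 8  ✗
triangle: |3−7|=4 ≤ l₃=5 ≤ 3+7=10
parity: l₁+l₂+l₃ = 15 is odd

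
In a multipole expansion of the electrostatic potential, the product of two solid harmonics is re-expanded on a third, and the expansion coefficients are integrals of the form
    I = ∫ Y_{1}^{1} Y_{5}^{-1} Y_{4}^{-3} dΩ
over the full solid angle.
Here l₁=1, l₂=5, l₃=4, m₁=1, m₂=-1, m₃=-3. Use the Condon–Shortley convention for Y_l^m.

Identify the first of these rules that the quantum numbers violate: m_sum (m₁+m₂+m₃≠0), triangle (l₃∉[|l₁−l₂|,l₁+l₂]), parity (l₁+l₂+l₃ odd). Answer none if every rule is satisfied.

m₁+m₂+m₃ = 1 − 1 − 3 = -3  ✗
triangle: |1−5|=4 ≤ l₃=4 ≤ 1+5=6
parity: l₁+l₂+l₃ = 10 is even

m_sum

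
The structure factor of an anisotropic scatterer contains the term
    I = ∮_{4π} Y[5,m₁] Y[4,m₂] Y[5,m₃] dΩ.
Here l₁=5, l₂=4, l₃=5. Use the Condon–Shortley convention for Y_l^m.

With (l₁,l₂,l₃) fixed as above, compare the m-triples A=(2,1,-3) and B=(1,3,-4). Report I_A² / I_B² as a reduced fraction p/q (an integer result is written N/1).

1/2

Shared (l₁,l₂,l₃)=(5,4,5): N and (l;000)² cancel in I_A²/I_B².
A: Δ = 4!·6!·4!/15! = 1/3153150; Racah Σ t=1..3: t=1:−1/6912 t=2:+1/2880 t=3:−1/17280 = 1/6912; ⇒ 3j(5 4 5; 2 1 -3)² = 5/429, sgn +1
B: Δ = 4!·6!·4!/15! = 1/3153150; Racah Σ t=3..4: t=3:−1/17280 t=4:+1/103680 = -1/20736; ⇒ 3j(5 4 5; 1 3 -4)² = 10/429, sgn +1
I_A²/I_B² = (5/429)/(10/429) = 1/2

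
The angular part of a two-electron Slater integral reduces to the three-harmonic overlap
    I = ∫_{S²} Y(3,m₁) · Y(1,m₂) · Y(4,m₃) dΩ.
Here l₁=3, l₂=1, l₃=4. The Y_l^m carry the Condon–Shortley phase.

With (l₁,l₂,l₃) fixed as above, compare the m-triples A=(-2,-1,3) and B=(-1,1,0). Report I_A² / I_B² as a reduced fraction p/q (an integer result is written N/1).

7/2

Shared (l₁,l₂,l₃)=(3,1,4): N and (l;000)² cancel in I_A²/I_B².
A: Δ = 0!·6!·2!/9! = 1/252; Racah Σ t=0..0: t=0:+1/240 = 1/240; ⇒ 3j(3 1 4; -2 -1 3)² = 1/12, sgn -1
B: Δ = 0!·6!·2!/9! = 1/252; Racah Σ t=0..0: t=0:+1/96 = 1/96; ⇒ 3j(3 1 4; -1 1 0)² = 1/42, sgn +1
I_A²/I_B² = (1/12)/(1/42) = 7/2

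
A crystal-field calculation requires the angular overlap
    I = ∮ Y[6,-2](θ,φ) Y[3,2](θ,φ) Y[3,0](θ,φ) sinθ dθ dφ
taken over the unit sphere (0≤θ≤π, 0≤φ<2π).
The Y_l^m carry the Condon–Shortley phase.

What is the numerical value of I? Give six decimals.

Rules hold: Σm=0, L=12 even, 3≤3≤9.
N = 13·7·7 = 637
Δ = 6!·6!·0!/13! = 1/12012
Racah Σ t=3..3: t=3:−1/1296 = -1/1296
⇒ 3j(6 3 3; 0 0 0)² = 100/3003, sgn +1
Racah Σ t=5..5: t=5:−1/4320 = -1/4320
⇒ 3j(6 3 3; -2 2 0)² = 8/429, sgn +1
4πI² = N·(3j₀)²·(3jₘ)² = 5600/14157
I = +1·√(0.395564/4π) = 0.17742036

0.177420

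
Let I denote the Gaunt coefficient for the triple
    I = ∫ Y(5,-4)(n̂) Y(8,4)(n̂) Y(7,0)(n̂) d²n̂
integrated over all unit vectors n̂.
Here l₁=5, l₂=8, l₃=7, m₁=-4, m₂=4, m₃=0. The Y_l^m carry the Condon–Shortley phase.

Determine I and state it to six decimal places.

m-sum 0 ✓  L=20 even ✓  3≤7≤13 ✓
Π(2lᵢ+1) = 11×17×15 = 2805
triangle coeff Δ(5,8,7) = 1/814773960
Σ_t [1,5]: t=1:−1/87091200 t=2:+1/4976640 t=3:−1/2073600 t=4:+1/4976640 t=5:−1/87091200 = -1/9676800
(3j)²=360/46189 [(5 8 7; 0 0 0)], sign=+1
Σ_t [5,6]: t=5:−1/87091200 t=6:+1/74649600 = 1/522547200
(3j)²=2/4199 [(5 8 7; -4 4 0)], sign=-1
⇒ 4πI² = 10800/1037153
I = (-1)√(10800/1037153/(4π)) = -0.02878628

-0.028786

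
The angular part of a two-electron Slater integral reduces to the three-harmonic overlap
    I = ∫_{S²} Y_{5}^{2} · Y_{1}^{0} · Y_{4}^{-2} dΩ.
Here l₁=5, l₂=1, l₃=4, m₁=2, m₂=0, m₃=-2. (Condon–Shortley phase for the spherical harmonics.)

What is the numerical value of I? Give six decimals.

0.225034

Rules hold: Σm=0, L=10 even, 4≤4≤6.
N = 11·3·9 = 297
Δ = 2!·8!·0!/11! = 1/495
Racah Σ t=1..1: t=1:−1/576 = -1/576
⇒ 3j(5 1 4; 0 0 0)² = 5/99, sgn -1
Racah Σ t=1..1: t=1:−1/1440 = -1/1440
⇒ 3j(5 1 4; 2 0 -2)² = 7/165, sgn -1
4πI² = N·(3j₀)²·(3jₘ)² = 7/11
I = +1·√(0.636364/4π) = 0.22503380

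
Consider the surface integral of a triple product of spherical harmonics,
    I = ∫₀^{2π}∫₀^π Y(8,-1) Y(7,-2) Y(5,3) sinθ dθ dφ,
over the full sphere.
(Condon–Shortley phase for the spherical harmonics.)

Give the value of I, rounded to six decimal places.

0.031890

m-sum 0 ✓  L=20 even ✓  1≤5≤15 ✓
Π(2lᵢ+1) = 17×15×11 = 2805
triangle coeff Δ(8,7,5) = 1/814773960
Σ_t [3,7]: t=3:−1/87091200 t=4:+1/4976640 t=5:−1/2073600 t=6:+1/4976640 t=7:−1/87091200 = -1/9676800
(3j)²=360/46189 [(8 7 5; 0 0 0)], sign=+1
Σ_t [3,5]: t=3:−1/87091200 t=4:+1/12441600 t=5:−1/16588800 = 1/116121600
(3j)²=27/46189 [(8 7 5; -1 -2 3)], sign=+1
⇒ 4πI² = 145800/11408683
I = (+1)√(145800/11408683/(4π)) = 0.03189011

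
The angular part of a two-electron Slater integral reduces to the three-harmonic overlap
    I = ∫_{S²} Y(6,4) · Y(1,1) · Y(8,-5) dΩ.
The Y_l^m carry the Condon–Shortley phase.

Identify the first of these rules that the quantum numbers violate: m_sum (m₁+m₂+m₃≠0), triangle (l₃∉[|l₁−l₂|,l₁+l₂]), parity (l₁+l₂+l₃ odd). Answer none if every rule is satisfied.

triangle

azimuthal sum: 4 + 1 − 5 = 0  ✓
5 ≤ 8 ≤ 7 (triangle on l)  ✗
L = 6 + 1 + 8 = 15 (odd)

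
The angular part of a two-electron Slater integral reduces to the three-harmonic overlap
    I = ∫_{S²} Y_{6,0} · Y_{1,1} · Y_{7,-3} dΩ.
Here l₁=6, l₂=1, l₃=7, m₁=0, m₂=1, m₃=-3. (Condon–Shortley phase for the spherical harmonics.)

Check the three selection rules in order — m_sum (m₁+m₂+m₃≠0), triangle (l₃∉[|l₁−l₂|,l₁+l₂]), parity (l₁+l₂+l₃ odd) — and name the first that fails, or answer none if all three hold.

azimuthal sum: 0 + 1 − 3 = -2  ✗
5 ≤ 7 ≤ 7 (triangle on l)
L = 6 + 1 + 7 = 14 (even)

m_sum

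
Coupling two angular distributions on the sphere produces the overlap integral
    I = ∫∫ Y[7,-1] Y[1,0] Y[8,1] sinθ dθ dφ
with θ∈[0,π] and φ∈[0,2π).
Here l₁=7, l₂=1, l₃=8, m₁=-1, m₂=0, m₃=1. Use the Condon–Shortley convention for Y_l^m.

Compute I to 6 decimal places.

-0.242860

m-sum 0 ✓  L=16 even ✓  6≤8≤8 ✓
Π(2lᵢ+1) = 15×3×17 = 765
triangle coeff Δ(7,1,8) = 1/2040
Σ_t [0,0]: t=0:+1/25401600 = 1/25401600
(3j)²=8/255 [(7 1 8; 0 0 0)], sign=+1
Σ_t [0,0]: t=0:+1/29030400 = 1/29030400
(3j)²=21/680 [(7 1 8; -1 0 1)], sign=-1
⇒ 4πI² = 63/85
I = (-1)√(63/85/(4π)) = -0.24285994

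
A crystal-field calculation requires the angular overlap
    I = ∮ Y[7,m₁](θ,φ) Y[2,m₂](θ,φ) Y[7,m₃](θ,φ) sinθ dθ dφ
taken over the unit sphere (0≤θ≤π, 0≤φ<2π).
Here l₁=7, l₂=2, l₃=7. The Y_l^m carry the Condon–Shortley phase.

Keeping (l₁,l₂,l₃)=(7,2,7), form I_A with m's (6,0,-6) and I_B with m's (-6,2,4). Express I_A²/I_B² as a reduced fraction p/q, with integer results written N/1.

Shared (l₁,l₂,l₃)=(7,2,7): N and (l;000)² cancel in I_A²/I_B².
A: Δ = 2!·12!·2!/17! = 1/185640; Racah Σ t=0..1: t=0:+1/159667200 t=1:−1/479001600 = 1/239500800; ⇒ 3j(7 2 7; 6 0 -6)² = 26/1785, sgn -1
B: Δ = 2!·12!·2!/17! = 1/185640; Racah Σ t=2..2: t=2:+1/159667200 = 1/159667200; ⇒ 3j(7 2 7; -6 2 4)² = 9/1190, sgn -1
I_A²/I_B² = (26/1785)/(9/1190) = 52/27

52/27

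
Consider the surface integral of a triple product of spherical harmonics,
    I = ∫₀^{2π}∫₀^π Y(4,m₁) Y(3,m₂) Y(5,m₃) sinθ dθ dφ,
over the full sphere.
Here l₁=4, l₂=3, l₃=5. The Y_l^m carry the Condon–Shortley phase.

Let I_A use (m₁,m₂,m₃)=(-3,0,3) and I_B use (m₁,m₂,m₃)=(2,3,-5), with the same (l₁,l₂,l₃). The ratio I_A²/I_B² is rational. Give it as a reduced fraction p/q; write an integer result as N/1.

Shared (l₁,l₂,l₃)=(4,3,5): N and (l;000)² cancel in I_A²/I_B².
A: Δ = 2!·6!·4!/13! = 1/180180; Racah Σ t=1..2: t=1:−1/2880 t=2:+1/1440 = 1/2880; ⇒ 3j(4 3 5; -3 0 3)² = 7/715, sgn +1
B: Δ = 2!·6!·4!/13! = 1/180180; Racah Σ t=2..2: t=2:+1/34560 = 1/34560; ⇒ 3j(4 3 5; 2 3 -5)² = 5/286, sgn +1
I_A²/I_B² = (7/715)/(5/286) = 14/25

14/25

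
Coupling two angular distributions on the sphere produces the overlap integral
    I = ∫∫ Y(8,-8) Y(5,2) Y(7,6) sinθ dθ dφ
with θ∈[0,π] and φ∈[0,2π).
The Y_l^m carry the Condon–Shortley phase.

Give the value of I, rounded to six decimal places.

-0.185020

Rules hold: Σm=0, L=20 even, 3≤7≤13.
N = 17·11·15 = 2805
Δ = 6!·10!·4!/21! = 1/814773960
Racah Σ t=1..5: t=1:−1/87091200 t=2:+1/4976640 t=3:−1/2073600 t=4:+1/4976640 t=5:−1/87091200 = -1/9676800
⇒ 3j(8 5 7; 0 0 0)² = 360/46189, sgn +1
Racah Σ t=6..6: t=6:+1/15676416000 = 1/15676416000
⇒ 3j(8 5 7; -8 2 6)² = 286/14535, sgn -1
4πI² = N·(3j₀)²·(3jₘ)² = 2640/6137
I = -1·√(0.430178/4π) = -0.18502012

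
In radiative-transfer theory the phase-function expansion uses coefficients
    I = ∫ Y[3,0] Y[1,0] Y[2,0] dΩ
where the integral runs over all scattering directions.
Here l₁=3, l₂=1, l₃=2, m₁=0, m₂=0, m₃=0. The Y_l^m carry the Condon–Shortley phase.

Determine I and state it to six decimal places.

m-sum 0 ✓  L=6 even ✓  2≤2≤4 ✓
Π(2lᵢ+1) = 7×3×5 = 105
triangle coeff Δ(3,1,2) = 1/105
Σ_t [1,1]: t=1:−1/4 = -1/4
(3j)²=3/35 [(3 1 2; 0 0 0)], sign=-1
(m-triple is (0,0,0) — same symbol as above.)
⇒ 4πI² = 27/35
I = (+1)√(27/35/(4π)) = 0.24776670

0.247767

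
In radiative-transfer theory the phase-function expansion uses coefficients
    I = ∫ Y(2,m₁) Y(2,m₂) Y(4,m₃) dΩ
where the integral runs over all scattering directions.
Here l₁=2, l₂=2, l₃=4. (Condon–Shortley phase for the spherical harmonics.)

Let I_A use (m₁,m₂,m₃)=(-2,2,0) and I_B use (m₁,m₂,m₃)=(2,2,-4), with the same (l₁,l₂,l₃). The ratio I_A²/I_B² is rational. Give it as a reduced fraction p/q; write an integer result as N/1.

l's match ⇒ only the (l;m) 3-j factors differ between A and B.
A: triangle coeff Δ(2,2,4) = 1/630; Σ_t [0,0]: t=0:+1/576 = 1/576; (3j)²=1/630 [(2 2 4; -2 2 0)], sign=+1
B: triangle coeff Δ(2,2,4) = 1/630; Σ_t [0,0]: t=0:+1/576 = 1/576; (3j)²=1/9 [(2 2 4; 2 2 -4)], sign=+1
I_A²/I_B² = (1/630)/(1/9) = 1/70

1/70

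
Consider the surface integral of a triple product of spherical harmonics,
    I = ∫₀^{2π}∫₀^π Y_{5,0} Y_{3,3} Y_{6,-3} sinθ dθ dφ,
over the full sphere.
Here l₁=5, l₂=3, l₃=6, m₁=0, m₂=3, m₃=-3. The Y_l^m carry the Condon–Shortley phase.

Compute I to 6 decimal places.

0.190675

Rules hold: Σm=0, L=14 even, 2≤6≤8.
N = 11·7·13 = 1001
Δ = 2!·8!·4!/15! = 1/675675
Racah Σ t=0..2: t=0:+1/8640 t=1:−1/2304 t=2:+1/8640 = -7/34560
⇒ 3j(5 3 6; 0 0 0)² = 7/429, sgn -1
Racah Σ t=2..2: t=2:+1/34560 = 1/34560
⇒ 3j(5 3 6; 0 3 -3)² = 4/143, sgn -1
4πI² = N·(3j₀)²·(3jₘ)² = 196/429
I = +1·√(0.456876/4π) = 0.19067531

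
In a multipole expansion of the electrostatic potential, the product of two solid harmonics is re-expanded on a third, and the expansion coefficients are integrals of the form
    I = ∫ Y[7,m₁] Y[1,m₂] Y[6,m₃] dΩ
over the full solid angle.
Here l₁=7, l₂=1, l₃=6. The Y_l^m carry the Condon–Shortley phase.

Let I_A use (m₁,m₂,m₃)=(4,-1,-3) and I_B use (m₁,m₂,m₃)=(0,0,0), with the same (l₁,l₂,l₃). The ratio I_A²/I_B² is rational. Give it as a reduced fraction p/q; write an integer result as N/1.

55/49

Shared (l₁,l₂,l₃)=(7,1,6): N and (l;000)² cancel in I_A²/I_B².
A: Δ = 2!·12!·0!/15! = 1/1365; Racah Σ t=0..0: t=0:+1/4354560 = 1/4354560; ⇒ 3j(7 1 6; 4 -1 -3)² = 11/273, sgn -1
B: Δ = 2!·12!·0!/15! = 1/1365; Racah Σ t=1..1: t=1:−1/518400 = -1/518400; ⇒ 3j(7 1 6; 0 0 0)² = 7/195, sgn -1
I_A²/I_B² = (11/273)/(7/195) = 55/49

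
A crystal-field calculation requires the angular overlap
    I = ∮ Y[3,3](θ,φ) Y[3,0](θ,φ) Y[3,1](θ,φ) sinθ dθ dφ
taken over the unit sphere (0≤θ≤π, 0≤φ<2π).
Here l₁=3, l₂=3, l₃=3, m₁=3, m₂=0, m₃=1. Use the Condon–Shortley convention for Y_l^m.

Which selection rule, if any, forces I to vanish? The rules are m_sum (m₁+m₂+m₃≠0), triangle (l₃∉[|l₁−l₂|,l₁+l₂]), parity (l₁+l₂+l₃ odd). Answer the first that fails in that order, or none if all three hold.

m₁+m₂+m₃ = 3 + 0 + 1 = 4  ✗
triangle: |3−3|=0 ≤ l₃=3 ≤ 3+3=6
parity: l₁+l₂+l₃ = 9 is odd

m_sum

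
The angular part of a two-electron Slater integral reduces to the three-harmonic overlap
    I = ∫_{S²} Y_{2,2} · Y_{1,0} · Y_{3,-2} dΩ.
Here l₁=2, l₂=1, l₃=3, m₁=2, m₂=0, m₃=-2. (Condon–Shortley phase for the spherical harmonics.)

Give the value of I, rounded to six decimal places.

0.184674

m-sum 0 ✓  L=6 even ✓  1≤3≤3 ✓
Π(2lᵢ+1) = 5×3×7 = 105
triangle coeff Δ(2,1,3) = 1/105
Σ_t [0,0]: t=0:+1/4 = 1/4
(3j)²=3/35 [(2 1 3; 0 0 0)], sign=-1
Σ_t [0,0]: t=0:+1/24 = 1/24
(3j)²=1/21 [(2 1 3; 2 0 -2)], sign=-1
⇒ 4πI² = 3/7
I = (+1)√(3/7/(4π)) = 0.18467439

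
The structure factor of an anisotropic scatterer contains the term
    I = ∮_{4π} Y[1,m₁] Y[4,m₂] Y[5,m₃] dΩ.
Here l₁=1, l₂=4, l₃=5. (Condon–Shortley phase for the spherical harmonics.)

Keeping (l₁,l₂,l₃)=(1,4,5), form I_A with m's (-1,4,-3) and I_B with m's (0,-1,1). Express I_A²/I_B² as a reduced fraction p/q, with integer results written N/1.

Same 1,4,5: normalisation and zero-m 3j drop out of the ratio.
A: Δ: 0! 2! 8! / 11! → 1/495; sum: t=0:+1/80640 = 1/80640; 3j²(1 4 5; -1 4 -3) = Δ·Π!·Σ² = 1/495  (sign +1)
B: Δ: 0! 2! 8! / 11! → 1/495; sum: t=0:+1/720 = 1/720; 3j²(1 4 5; 0 -1 1) = Δ·Π!·Σ² = 8/165  (sign +1)
I_A²/I_B² = (1/495)/(8/165) = 1/24

1/24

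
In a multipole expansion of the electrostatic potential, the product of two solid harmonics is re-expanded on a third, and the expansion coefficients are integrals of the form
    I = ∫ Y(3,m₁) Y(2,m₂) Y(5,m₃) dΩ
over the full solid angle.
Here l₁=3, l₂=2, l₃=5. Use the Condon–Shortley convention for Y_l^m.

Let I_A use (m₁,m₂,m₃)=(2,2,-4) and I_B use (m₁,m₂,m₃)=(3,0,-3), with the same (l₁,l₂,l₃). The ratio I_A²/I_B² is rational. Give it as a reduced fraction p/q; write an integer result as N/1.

Same 3,2,5: normalisation and zero-m 3j drop out of the ratio.
A: Δ: 0! 6! 4! / 11! → 1/2310; sum: t=0:+1/2880 = 1/2880; 3j²(3 2 5; 2 2 -4) = Δ·Π!·Σ² = 3/55  (sign -1)
B: Δ: 0! 6! 4! / 11! → 1/2310; sum: t=0:+1/2880 = 1/2880; 3j²(3 2 5; 3 0 -3) = Δ·Π!·Σ² = 2/165  (sign +1)
I_A²/I_B² = (3/55)/(2/165) = 9/2

9/2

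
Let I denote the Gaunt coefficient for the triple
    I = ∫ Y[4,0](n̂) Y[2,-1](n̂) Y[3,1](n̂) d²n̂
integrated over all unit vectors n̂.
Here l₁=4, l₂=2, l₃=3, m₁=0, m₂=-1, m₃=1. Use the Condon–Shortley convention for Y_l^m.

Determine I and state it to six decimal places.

0.000000

l₁+l₂+l₃=9 is odd: 3j(l;000)=0 ⇒ I=0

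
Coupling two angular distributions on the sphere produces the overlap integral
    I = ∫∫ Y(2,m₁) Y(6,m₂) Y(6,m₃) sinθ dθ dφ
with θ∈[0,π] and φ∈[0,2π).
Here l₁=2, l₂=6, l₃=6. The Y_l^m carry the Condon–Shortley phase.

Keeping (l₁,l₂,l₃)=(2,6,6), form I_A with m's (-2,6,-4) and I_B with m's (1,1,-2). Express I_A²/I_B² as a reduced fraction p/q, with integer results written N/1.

11/15

Same 2,6,6: normalisation and zero-m 3j drop out of the ratio.
A: Δ: 2! 2! 10! / 15! → 1/90090; sum: t=2:+1/14515200 = 1/14515200; 3j²(2 6 6; -2 6 -4) = Δ·Π!·Σ² = 2/455  (sign +1)
B: Δ: 2! 2! 10! / 15! → 1/90090; sum: t=0:+1/60480 t=1:−1/34560 = -1/80640; 3j²(2 6 6; 1 1 -2) = Δ·Π!·Σ² = 6/1001  (sign -1)
I_A²/I_B² = (2/455)/(6/1001) = 11/15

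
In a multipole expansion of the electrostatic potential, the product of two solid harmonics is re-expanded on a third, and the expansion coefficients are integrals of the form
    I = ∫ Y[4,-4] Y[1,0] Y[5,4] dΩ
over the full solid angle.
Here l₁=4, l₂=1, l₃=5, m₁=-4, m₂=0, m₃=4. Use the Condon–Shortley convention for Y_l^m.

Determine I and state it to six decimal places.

Checks pass: Σm=0; 10 even; l₃=5∈[3,5].
(2·4+1)(2·1+1)(2·5+1) = 297
Δ: 0! 8! 2! / 11! → 1/495
sum: t=0:+1/576 = 1/576
3j²(4 1 5; 0 0 0) = Δ·Π!·Σ² = 5/99  (sign -1)
sum: t=0:+1/40320 = 1/40320
3j²(4 1 5; -4 0 4) = Δ·Π!·Σ² = 1/55  (sign -1)
combine: 4πI² = 297·5/99·1/55 = 3/11
take √, sign +1: I = 0.14731920

0.147319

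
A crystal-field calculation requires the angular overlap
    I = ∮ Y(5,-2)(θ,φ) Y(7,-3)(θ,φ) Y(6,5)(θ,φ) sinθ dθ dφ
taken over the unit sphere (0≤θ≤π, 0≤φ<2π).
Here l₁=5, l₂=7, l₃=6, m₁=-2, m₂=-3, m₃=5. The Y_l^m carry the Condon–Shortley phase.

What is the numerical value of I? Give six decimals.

m-sum 0 ✓  L=18 even ✓  2≤6≤12 ✓
Π(2lᵢ+1) = 11×15×13 = 2145
triangle coeff Δ(5,7,6) = 1/174594420
Σ_t [1,5]: t=1:−1/4147200 t=2:+1/207360 t=3:−1/82944 t=4:+1/207360 t=5:−1/4147200 = -1/345600
(3j)²=420/46189 [(5 7 6; 0 0 0)], sign=-1
Σ_t [3,4]: t=3:−1/4354560 t=4:+1/11612160 = -1/6967296
(3j)²=625/50388 [(5 7 6; -2 -3 5)], sign=+1
⇒ 4πI² = 328125/1356277
I = (-1)√(328125/1356277/(4π)) = -0.13875241

-0.138752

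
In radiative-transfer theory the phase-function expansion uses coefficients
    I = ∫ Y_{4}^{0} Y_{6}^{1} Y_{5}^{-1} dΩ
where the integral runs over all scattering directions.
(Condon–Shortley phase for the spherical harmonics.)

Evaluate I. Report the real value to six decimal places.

L=15 odd ⇒ parity kills the (l;000) factor ⇒ I = 0

0.000000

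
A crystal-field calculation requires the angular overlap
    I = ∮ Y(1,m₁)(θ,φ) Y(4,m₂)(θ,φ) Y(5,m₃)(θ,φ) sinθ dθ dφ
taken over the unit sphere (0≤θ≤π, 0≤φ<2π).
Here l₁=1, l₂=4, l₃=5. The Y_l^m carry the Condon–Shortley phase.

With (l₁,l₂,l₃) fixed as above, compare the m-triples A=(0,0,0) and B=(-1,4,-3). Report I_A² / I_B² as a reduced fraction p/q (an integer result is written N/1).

25/1

Shared (l₁,l₂,l₃)=(1,4,5): N and (l;000)² cancel in I_A²/I_B².
A: Δ = 0!·2!·8!/11! = 1/495; Racah Σ t=0..0: t=0:+1/576 = 1/576; ⇒ 3j(1 4 5; 0 0 0)² = 5/99, sgn -1
B: Δ = 0!·2!·8!/11! = 1/495; Racah Σ t=0..0: t=0:+1/80640 = 1/80640; ⇒ 3j(1 4 5; -1 4 -3)² = 1/495, sgn +1
I_A²/I_B² = (5/99)/(1/495) = 25/1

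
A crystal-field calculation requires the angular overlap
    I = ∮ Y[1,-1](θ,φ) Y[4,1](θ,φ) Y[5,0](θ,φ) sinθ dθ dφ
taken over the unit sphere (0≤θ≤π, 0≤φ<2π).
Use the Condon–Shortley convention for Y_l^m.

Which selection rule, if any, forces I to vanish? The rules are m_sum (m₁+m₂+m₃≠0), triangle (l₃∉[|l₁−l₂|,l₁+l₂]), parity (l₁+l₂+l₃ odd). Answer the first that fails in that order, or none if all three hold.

none

azimuthal sum: -1 + 1 + 0 = 0  ✓
3 ≤ 5 ≤ 5 (triangle on l)  ✓
L = 1 + 4 + 5 = 10 (even)  ✓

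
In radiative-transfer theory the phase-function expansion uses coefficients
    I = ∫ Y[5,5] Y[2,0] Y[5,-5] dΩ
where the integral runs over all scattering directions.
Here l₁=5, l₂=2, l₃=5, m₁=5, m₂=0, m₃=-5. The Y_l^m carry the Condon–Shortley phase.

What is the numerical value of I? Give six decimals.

m-sum 0 ✓  L=12 even ✓  3≤5≤7 ✓
Π(2lᵢ+1) = 11×5×11 = 605
triangle coeff Δ(5,2,5) = 1/38610
Σ_t [0,2]: t=0:+1/2880 t=1:−1/576 t=2:+1/2880 = -1/960
(3j)²=10/429 [(5 2 5; 0 0 0)], sign=+1
Σ_t [0,0]: t=0:+1/161280 = 1/161280
(3j)²=15/286 [(5 2 5; 5 0 -5)], sign=+1
⇒ 4πI² = 125/169
I = (+1)√(125/169/(4π)) = 0.24260890

0.242609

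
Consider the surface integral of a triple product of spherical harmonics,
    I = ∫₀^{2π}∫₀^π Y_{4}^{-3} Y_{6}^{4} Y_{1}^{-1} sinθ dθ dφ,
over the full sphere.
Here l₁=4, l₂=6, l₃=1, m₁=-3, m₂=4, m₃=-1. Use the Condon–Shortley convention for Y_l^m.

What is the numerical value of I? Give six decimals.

|4−6|≤1≤4+6 violated ⇒ I = 0

0.000000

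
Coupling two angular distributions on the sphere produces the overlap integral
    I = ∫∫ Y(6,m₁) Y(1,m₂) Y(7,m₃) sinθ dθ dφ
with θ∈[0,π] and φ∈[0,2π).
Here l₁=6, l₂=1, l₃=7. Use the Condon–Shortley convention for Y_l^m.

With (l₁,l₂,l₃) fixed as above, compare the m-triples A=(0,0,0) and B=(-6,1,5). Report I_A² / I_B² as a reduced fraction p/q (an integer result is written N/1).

49/1

Shared (l₁,l₂,l₃)=(6,1,7): N and (l;000)² cancel in I_A²/I_B².
A: Δ = 0!·12!·2!/15! = 1/1365; Racah Σ t=0..0: t=0:+1/518400 = 1/518400; ⇒ 3j(6 1 7; 0 0 0)² = 7/195, sgn -1
B: Δ = 0!·12!·2!/15! = 1/1365; Racah Σ t=0..0: t=0:+1/958003200 = 1/958003200; ⇒ 3j(6 1 7; -6 1 5)² = 1/1365, sgn +1
I_A²/I_B² = (7/195)/(1/1365) = 49/1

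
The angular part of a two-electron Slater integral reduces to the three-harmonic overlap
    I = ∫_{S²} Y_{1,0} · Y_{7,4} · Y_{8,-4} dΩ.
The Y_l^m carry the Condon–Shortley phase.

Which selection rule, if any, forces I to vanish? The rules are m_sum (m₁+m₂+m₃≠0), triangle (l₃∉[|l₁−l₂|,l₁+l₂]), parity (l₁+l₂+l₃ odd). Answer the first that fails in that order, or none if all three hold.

none

m₁+m₂+m₃ = 0 + 4 − 4 = 0  ✓
triangle: |1−7|=6 ≤ l₃=8 ≤ 1+7=8  ✓
parity: l₁+l₂+l₃ = 16 is even  ✓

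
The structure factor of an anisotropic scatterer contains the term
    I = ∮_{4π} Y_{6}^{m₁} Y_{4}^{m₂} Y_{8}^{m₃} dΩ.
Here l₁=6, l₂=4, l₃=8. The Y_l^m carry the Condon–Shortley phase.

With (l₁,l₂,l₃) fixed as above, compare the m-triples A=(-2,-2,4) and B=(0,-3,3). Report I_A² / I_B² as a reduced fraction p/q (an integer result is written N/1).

2738/3969

Same 6,4,8: normalisation and zero-m 3j drop out of the ratio.
A: Δ: 2! 10! 6! / 19! → 1/23279256; sum: t=0:+1/7741440 t=1:−1/3628800 t=2:+1/24883200 = -37/348364800; 3j²(6 4 8; -2 -2 4) = Δ·Π!·Σ² = 1369/176358  (sign -1)
B: Δ: 2! 10! 6! / 19! → 1/23279256; sum: t=0:+1/4147200 t=1:−1/10368000 = 1/6912000; 3j²(6 4 8; 0 -3 3) = Δ·Π!·Σ² = 189/16796  (sign -1)
I_A²/I_B² = (1369/176358)/(189/16796) = 2738/3969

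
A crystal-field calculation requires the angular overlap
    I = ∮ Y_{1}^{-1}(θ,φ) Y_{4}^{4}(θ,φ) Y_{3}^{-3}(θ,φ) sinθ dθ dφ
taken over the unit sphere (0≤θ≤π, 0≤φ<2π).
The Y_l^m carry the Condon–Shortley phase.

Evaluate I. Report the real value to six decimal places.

0.325735

Rules hold: Σm=0, L=8 even, 3≤3≤5.
N = 3·9·7 = 189
Δ = 2!·0!·6!/9! = 1/252
Racah Σ t=1..1: t=1:−1/36 = -1/36
⇒ 3j(1 4 3; 0 0 0)² = 4/63, sgn +1
Racah Σ t=2..2: t=2:+1/1440 = 1/1440
⇒ 3j(1 4 3; -1 4 -3)² = 1/9, sgn +1
4πI² = N·(3j₀)²·(3jₘ)² = 4/3
I = +1·√(1.33333/4π) = 0.32573501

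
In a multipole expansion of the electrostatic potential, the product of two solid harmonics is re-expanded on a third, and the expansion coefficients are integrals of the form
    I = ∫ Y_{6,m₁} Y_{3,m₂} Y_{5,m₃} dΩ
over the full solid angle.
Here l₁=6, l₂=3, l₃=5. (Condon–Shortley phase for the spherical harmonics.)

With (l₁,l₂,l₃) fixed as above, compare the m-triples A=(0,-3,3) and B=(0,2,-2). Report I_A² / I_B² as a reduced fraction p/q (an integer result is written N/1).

4/9

Shared (l₁,l₂,l₃)=(6,3,5): N and (l;000)² cancel in I_A²/I_B².
A: Δ = 4!·8!·2!/15! = 1/675675; Racah Σ t=0..0: t=0:+1/69120 = 1/69120; ⇒ 3j(6 3 5; 0 -3 3)² = 4/429, sgn +1
B: Δ = 4!·8!·2!/15! = 1/675675; Racah Σ t=3..4: t=3:−1/8640 t=4:+1/34560 = -1/11520; ⇒ 3j(6 3 5; 0 2 -2)² = 3/143, sgn +1
I_A²/I_B² = (4/429)/(3/143) = 4/9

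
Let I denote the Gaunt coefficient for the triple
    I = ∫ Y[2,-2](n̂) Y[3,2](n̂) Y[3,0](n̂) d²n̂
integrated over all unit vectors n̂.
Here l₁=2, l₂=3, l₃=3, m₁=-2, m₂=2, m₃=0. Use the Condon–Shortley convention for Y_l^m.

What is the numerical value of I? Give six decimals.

-0.188063

Checks pass: Σm=0; 8 even; l₃=3∈[1,5].
(2·2+1)(2·3+1)(2·3+1) = 245
Δ: 2! 2! 4! / 9! → 1/3780
sum: t=0:+1/24 t=1:−1/4 t=2:+1/24 = -1/6
3j²(2 3 3; 0 0 0) = Δ·Π!·Σ² = 4/105  (sign +1)
sum: t=2:+1/24 = 1/24
3j²(2 3 3; -2 2 0) = Δ·Π!·Σ² = 1/21  (sign -1)
combine: 4πI² = 245·4/105·1/21 = 4/9
take √, sign -1: I = -0.18806319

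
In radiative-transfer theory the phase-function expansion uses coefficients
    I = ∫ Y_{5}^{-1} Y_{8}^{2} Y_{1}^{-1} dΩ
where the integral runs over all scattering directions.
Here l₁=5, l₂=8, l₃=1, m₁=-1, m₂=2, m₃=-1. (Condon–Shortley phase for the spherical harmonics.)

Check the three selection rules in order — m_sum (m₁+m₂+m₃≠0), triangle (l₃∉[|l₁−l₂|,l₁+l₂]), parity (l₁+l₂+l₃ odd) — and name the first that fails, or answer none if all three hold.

triangle

azimuthal sum: -1 + 2 − 1 = 0  ✓
3 ≤ 1 ≤ 13 (triangle on l)  ✗
L = 5 + 8 + 1 = 14 (even)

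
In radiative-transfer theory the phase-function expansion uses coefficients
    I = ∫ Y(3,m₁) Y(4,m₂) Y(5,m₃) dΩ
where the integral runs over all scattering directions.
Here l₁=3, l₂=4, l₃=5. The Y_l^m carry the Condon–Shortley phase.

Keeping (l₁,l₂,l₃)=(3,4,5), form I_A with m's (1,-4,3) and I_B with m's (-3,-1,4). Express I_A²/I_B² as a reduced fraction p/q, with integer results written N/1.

l's match ⇒ only the (l;m) 3-j factors differ between A and B.
A: triangle coeff Δ(3,4,5) = 1/180180; Σ_t [0,0]: t=0:+1/5760 = 1/5760; (3j)²=56/2145 [(3 4 5; 1 -4 3)], sign=+1
B: triangle coeff Δ(3,4,5) = 1/180180; Σ_t [2,2]: t=2:+1/5760 = 1/5760; (3j)²=9/286 [(3 4 5; -3 -1 4)], sign=-1
I_A²/I_B² = (56/2145)/(9/286) = 112/135

112/135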